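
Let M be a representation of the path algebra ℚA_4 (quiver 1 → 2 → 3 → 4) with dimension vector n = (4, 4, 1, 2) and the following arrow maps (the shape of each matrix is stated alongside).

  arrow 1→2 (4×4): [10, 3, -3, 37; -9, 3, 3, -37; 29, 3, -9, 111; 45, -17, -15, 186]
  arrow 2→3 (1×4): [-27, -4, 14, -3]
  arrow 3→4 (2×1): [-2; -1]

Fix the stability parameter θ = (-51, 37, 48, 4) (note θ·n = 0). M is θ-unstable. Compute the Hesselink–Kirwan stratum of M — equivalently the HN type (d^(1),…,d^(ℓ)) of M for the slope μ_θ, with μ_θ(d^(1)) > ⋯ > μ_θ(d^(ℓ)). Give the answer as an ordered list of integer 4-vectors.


Interval decomposition of M: I[1,1], I[1,2]^2, I[1,4], I[2,2], I[4,4].
HN type (ℓ=4): μ^(1)=37; μ^(2)=89/3; μ^(3)=4; μ^(4)=-51

((0, 3, 0, 0); (0, 1, 1, 1); (0, 0, 0, 1); (4, 0, 0, 0))


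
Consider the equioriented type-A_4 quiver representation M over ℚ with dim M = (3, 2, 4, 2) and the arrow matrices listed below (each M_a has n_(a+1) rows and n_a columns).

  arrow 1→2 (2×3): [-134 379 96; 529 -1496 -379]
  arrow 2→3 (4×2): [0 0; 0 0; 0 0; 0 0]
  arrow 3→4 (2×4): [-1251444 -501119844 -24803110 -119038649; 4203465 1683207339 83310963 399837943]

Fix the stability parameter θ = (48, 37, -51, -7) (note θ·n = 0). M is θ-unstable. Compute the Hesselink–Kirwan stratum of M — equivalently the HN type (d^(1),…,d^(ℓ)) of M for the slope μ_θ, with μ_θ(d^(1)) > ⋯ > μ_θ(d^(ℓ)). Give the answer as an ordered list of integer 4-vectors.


Via rank(M_{q-1}∘⋯∘M_p): M ≅ I[1,1], I[1,2]^2, I[3,3]^2, I[3,4]^2.
μ_θ-semistable layers: μ^(1)=48; μ^(2)=85/2; μ^(3)=-7; μ^(4)=-51

((1, 0, 0, 0); (2, 2, 0, 0); (0, 0, 0, 2); (0, 0, 4, 0))


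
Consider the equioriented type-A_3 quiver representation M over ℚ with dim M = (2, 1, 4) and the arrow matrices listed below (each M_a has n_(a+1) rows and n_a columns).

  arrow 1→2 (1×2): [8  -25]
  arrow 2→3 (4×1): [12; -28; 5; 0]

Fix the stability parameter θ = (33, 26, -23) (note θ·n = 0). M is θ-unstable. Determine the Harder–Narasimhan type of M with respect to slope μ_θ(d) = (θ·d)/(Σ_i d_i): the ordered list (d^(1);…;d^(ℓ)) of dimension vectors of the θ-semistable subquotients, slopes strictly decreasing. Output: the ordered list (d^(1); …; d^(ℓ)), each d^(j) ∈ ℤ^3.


Barcode: M ≅ I[1,1], I[1,3], I[3,3]^3. HN layers by μ_θ (3 steps, strictly decreasing):
  μ^(1)=33; μ^(2)=12; μ^(3)=-23

((1, 0, 0); (1, 1, 1); (0, 0, 3))


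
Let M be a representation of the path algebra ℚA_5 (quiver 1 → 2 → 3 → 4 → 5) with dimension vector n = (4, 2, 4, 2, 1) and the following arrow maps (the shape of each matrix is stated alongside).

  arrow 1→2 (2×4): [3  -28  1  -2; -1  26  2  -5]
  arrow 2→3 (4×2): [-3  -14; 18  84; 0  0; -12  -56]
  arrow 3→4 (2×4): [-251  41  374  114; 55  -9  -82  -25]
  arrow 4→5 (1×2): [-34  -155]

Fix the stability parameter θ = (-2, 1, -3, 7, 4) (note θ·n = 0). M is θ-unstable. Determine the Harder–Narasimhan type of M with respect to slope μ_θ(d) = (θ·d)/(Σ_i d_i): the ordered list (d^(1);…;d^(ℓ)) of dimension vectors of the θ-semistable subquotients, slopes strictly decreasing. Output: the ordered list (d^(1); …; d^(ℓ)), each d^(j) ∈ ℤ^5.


Via rank(M_{q-1}∘⋯∘M_p): M ≅ I[1,1]^2, I[1,2], I[1,5], I[3,3]^2, I[3,4].
μ_θ-semistable layers: μ^(1)=7; μ^(2)=11/2; μ^(3)=1; μ^(4)=-1; μ^(5)=-2; μ^(6)=-3

((0, 0, 0, 1, 0); (0, 0, 0, 1, 1); (0, 1, 0, 0, 0); (0, 1, 1, 0, 0); (4, 0, 0, 0, 0); (0, 0, 3, 0, 0))


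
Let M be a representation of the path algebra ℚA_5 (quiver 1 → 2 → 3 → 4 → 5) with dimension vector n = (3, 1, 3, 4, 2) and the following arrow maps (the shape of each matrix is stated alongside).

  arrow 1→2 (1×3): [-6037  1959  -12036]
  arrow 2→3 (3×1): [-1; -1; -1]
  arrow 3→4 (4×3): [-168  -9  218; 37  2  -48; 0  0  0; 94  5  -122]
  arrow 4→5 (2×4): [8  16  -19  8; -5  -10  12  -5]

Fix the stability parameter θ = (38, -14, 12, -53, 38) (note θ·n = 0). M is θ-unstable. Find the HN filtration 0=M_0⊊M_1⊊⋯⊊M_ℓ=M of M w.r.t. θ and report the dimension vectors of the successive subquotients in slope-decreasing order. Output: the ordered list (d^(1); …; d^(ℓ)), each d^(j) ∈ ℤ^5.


Interval decomposition of M: I[1,1]^2, I[1,4], I[3,3], I[3,4], I[4,5]^2.
HN type (ℓ=5): μ^(1)=38; μ^(2)=12; μ^(3)=-17/4; μ^(4)=-41/2; μ^(5)=-53

((2, 0, 0, 0, 2); (0, 0, 1, 0, 0); (1, 1, 1, 1, 0); (0, 0, 1, 1, 0); (0, 0, 0, 2, 0))


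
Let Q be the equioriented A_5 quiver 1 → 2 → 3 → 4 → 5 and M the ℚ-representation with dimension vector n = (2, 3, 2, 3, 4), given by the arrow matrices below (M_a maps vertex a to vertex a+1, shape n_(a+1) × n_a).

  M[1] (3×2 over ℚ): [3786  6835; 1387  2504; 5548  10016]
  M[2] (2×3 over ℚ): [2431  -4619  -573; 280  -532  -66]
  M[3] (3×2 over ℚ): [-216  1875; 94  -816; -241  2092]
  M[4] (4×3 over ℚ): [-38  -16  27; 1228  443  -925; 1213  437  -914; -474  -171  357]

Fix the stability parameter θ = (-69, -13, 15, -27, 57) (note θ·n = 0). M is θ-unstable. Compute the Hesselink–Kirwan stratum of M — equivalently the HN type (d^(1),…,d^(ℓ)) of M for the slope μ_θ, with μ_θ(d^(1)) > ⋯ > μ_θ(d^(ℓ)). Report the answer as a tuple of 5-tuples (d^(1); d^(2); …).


Via rank(M_{q-1}∘⋯∘M_p): M ≅ I[1,5]^2, I[2,2], I[4,5], I[5,5].
μ_θ-semistable layers: μ^(1)=57; μ^(2)=-6; μ^(3)=-13; μ^(4)=-27; μ^(5)=-69

((0, 0, 0, 0, 4); (0, 0, 2, 2, 0); (0, 3, 0, 0, 0); (0, 0, 0, 1, 0); (2, 0, 0, 0, 0))


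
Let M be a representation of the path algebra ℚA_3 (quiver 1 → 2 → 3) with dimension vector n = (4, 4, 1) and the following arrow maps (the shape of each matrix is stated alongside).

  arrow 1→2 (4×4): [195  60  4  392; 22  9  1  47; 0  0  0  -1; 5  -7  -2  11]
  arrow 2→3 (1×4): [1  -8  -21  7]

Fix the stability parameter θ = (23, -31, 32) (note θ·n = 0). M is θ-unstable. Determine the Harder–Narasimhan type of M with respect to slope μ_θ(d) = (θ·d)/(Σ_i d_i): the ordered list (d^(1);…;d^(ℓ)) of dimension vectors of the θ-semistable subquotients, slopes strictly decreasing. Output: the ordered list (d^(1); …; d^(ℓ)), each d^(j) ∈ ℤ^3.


Via rank(M_{q-1}∘⋯∘M_p): M ≅ I[1,2]^3, I[1,3].
μ_θ-semistable layers: μ^(1)=32; μ^(2)=-4

((0, 0, 1); (4, 4, 0))


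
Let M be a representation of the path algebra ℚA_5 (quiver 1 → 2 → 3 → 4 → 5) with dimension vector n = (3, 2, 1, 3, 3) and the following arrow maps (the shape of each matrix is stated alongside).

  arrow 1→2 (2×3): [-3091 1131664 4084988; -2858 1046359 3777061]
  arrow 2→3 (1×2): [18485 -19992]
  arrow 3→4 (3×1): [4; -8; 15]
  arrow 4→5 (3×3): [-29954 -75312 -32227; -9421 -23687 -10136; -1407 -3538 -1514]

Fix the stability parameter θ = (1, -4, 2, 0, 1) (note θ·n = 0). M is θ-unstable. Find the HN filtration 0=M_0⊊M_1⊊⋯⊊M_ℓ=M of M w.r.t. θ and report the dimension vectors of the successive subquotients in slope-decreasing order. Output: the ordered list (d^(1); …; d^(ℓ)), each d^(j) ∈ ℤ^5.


Barcode: M ≅ I[1,1], I[1,2], I[1,5], I[4,5]^2. HN layers by μ_θ (3 steps, strictly decreasing):
  μ^(1)=1; μ^(2)=0; μ^(3)=-3/2

((1, 0, 1, 1, 3); (0, 0, 0, 2, 0); (2, 2, 0, 0, 0))


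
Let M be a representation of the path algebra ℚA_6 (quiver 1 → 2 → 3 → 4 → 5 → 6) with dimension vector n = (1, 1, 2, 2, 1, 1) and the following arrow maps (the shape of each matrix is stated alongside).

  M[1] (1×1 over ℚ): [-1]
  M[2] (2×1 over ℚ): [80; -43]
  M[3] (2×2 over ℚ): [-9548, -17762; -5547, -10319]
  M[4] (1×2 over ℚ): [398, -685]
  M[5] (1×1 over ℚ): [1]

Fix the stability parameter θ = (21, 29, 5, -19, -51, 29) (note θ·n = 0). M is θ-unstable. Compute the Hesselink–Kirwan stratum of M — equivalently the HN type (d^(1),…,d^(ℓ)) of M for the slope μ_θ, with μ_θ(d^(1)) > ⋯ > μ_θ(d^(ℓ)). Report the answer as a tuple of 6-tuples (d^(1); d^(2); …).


Via rank(M_{q-1}∘⋯∘M_p): M ≅ I[1,6], I[3,4].
μ_θ-semistable layers: μ^(1)=29; μ^(2)=-3; μ^(3)=-7

((0, 0, 0, 0, 0, 1); (1, 1, 1, 1, 1, 0); (0, 0, 1, 1, 0, 0))


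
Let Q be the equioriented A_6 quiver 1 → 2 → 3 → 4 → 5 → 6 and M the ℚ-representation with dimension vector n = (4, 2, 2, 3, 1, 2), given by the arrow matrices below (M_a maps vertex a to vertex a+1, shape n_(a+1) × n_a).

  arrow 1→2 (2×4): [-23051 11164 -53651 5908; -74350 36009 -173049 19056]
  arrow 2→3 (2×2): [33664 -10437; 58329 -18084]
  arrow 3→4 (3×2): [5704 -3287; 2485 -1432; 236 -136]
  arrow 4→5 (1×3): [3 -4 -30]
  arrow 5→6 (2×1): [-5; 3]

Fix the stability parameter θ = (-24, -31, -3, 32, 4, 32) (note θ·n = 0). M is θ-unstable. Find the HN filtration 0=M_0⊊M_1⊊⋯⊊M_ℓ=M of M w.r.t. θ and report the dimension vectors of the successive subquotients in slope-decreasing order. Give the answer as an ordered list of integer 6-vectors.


Via rank(M_{q-1}∘⋯∘M_p): M ≅ I[1,1]^2, I[1,4], I[1,6], I[4,4], I[6,6].
μ_θ-semistable layers: μ^(1)=32; μ^(2)=18; μ^(3)=-3; μ^(4)=-24; μ^(5)=-55/2

((0, 0, 0, 2, 0, 2); (0, 0, 0, 1, 1, 0); (0, 0, 2, 0, 0, 0); (2, 0, 0, 0, 0, 0); (2, 2, 0, 0, 0, 0))


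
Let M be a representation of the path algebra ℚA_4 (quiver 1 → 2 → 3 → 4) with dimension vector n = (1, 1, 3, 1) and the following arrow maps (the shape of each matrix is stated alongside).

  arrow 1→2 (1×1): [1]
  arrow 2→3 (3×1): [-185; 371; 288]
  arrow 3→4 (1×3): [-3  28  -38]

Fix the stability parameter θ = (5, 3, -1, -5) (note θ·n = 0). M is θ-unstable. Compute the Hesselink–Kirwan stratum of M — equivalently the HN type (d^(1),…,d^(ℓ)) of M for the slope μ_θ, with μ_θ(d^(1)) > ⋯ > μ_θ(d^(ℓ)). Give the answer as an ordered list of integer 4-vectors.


Interval decomposition of M: I[1,4], I[3,3]^2.
HN type (ℓ=2): μ^(1)=1/2; μ^(2)=-1

((1, 1, 1, 1); (0, 0, 2, 0))


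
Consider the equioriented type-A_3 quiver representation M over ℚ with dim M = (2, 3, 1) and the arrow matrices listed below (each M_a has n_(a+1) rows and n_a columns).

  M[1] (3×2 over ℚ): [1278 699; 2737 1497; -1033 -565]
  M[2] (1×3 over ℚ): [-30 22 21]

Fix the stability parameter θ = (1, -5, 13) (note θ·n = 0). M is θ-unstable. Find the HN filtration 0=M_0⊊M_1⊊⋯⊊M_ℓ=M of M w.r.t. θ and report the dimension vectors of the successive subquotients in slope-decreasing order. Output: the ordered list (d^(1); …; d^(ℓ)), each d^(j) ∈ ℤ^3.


Via rank(M_{q-1}∘⋯∘M_p): M ≅ I[1,2], I[1,3], I[2,2].
μ_θ-semistable layers: μ^(1)=13; μ^(2)=-2; μ^(3)=-5

((0, 0, 1); (2, 2, 0); (0, 1, 0))


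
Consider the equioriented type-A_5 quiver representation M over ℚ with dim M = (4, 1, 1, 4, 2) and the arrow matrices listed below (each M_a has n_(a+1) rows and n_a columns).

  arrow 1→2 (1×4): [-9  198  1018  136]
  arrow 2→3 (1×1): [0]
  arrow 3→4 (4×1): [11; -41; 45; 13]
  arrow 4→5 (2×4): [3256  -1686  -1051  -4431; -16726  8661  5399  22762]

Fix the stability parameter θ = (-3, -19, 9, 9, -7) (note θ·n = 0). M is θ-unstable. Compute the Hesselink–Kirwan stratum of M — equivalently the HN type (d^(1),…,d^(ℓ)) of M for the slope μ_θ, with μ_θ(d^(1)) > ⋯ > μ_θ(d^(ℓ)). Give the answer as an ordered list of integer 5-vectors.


Via rank(M_{q-1}∘⋯∘M_p): M ≅ I[1,1]^3, I[1,2], I[3,5], I[4,4]^2, I[4,5].
μ_θ-semistable layers: μ^(1)=9; μ^(2)=11/3; μ^(3)=1; μ^(4)=-3; μ^(5)=-11

((0, 0, 0, 2, 0); (0, 0, 1, 1, 1); (0, 0, 0, 1, 1); (3, 0, 0, 0, 0); (1, 1, 0, 0, 0))


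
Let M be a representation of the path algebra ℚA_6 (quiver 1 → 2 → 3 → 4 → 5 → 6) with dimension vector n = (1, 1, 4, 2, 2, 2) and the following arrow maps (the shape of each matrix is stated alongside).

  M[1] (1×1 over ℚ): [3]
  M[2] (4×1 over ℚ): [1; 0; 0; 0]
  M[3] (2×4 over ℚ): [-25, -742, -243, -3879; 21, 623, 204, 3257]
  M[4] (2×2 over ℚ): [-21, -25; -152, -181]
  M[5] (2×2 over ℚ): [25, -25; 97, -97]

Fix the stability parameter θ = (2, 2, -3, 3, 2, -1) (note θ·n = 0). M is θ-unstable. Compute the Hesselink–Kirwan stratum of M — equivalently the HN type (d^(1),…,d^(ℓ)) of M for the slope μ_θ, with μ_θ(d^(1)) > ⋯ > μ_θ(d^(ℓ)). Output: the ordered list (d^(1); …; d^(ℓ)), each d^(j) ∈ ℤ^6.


Via rank(M_{q-1}∘⋯∘M_p): M ≅ I[1,6], I[3,3]^2, I[3,5], I[6,6].
μ_θ-semistable layers: μ^(1)=5/2; μ^(2)=4/3; μ^(3)=1/3; μ^(4)=-1; μ^(5)=-3

((0, 0, 0, 1, 1, 0); (0, 0, 0, 1, 1, 1); (1, 1, 1, 0, 0, 0); (0, 0, 0, 0, 0, 1); (0, 0, 3, 0, 0, 0))


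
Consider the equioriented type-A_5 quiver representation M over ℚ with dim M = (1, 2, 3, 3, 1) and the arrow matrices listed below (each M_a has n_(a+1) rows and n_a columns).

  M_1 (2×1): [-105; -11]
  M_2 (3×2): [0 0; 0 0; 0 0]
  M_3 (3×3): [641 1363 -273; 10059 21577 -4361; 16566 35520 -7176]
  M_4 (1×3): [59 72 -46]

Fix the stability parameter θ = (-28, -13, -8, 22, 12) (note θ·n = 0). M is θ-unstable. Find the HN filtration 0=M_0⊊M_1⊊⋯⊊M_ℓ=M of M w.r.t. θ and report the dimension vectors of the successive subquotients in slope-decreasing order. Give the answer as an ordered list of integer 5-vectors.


Barcode: M ≅ I[1,2], I[2,2], I[3,4]^2, I[3,5]. HN layers by μ_θ (5 steps, strictly decreasing):
  μ^(1)=22; μ^(2)=17; μ^(3)=-8; μ^(4)=-13; μ^(5)=-28

((0, 0, 0, 2, 0); (0, 0, 0, 1, 1); (0, 0, 3, 0, 0); (0, 2, 0, 0, 0); (1, 0, 0, 0, 0))


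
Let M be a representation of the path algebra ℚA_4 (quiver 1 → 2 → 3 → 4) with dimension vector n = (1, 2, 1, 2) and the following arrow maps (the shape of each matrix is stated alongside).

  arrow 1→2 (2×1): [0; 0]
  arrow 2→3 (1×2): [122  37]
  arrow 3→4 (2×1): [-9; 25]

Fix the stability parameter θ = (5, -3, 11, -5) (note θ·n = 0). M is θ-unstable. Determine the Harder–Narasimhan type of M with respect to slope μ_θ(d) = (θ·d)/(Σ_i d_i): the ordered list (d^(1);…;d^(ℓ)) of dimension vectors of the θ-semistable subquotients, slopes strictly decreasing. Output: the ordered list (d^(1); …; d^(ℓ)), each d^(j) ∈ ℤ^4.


Interval decomposition of M: I[1,1], I[2,2], I[2,4], I[4,4].
HN type (ℓ=4): μ^(1)=5; μ^(2)=3; μ^(3)=-3; μ^(4)=-5

((1, 0, 0, 0); (0, 0, 1, 1); (0, 2, 0, 0); (0, 0, 0, 1))


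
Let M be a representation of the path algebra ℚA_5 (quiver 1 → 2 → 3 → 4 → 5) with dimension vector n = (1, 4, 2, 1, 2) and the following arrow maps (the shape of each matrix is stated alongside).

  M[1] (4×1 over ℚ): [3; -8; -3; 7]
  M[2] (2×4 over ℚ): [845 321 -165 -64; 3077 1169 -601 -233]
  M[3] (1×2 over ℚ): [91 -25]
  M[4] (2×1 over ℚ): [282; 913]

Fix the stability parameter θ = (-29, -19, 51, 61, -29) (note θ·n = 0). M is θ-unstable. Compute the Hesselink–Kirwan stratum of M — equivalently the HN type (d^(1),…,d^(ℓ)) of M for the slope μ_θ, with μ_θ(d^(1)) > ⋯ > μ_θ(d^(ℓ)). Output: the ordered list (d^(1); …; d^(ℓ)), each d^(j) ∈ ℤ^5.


Barcode: M ≅ I[1,5], I[2,2]^2, I[2,3], I[5,5]. HN layers by μ_θ (4 steps, strictly decreasing):
  μ^(1)=51; μ^(2)=83/3; μ^(3)=-19; μ^(4)=-29

((0, 0, 1, 0, 0); (0, 0, 1, 1, 1); (0, 4, 0, 0, 0); (1, 0, 0, 0, 1))


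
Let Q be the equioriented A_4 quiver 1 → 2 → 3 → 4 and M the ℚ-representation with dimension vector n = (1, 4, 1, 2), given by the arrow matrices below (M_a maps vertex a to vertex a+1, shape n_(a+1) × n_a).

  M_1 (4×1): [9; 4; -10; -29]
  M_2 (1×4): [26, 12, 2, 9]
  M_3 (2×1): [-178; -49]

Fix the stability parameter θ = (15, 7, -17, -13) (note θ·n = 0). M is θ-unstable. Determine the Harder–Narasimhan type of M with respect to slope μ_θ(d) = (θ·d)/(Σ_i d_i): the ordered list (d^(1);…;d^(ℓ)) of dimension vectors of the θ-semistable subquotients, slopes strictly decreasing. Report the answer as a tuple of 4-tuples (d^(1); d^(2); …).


Barcode: M ≅ I[1,4], I[2,2]^3, I[4,4]. HN layers by μ_θ (3 steps, strictly decreasing):
  μ^(1)=7; μ^(2)=-2; μ^(3)=-13

((0, 3, 0, 0); (1, 1, 1, 1); (0, 0, 0, 1))


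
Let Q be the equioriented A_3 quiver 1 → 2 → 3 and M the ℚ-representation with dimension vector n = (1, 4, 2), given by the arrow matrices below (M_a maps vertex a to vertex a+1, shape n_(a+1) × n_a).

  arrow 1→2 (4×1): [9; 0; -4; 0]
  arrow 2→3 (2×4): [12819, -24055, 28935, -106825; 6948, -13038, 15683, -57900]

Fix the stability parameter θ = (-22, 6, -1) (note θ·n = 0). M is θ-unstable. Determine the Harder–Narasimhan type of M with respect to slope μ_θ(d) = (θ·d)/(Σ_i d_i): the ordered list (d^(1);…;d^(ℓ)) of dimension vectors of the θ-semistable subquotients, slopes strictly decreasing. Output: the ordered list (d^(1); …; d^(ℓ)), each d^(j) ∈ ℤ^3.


Barcode: M ≅ I[1,3], I[2,2]^2, I[2,3]. HN layers by μ_θ (3 steps, strictly decreasing):
  μ^(1)=6; μ^(2)=5/2; μ^(3)=-22

((0, 2, 0); (0, 2, 2); (1, 0, 0))


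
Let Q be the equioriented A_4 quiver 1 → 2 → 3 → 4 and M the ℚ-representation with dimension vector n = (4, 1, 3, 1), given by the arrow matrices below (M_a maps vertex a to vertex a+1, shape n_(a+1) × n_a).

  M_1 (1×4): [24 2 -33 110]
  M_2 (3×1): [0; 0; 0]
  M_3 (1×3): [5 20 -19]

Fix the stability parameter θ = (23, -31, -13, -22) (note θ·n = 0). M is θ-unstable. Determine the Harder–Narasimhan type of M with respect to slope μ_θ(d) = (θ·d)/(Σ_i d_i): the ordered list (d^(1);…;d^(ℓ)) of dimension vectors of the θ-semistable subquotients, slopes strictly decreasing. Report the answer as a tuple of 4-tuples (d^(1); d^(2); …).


Barcode: M ≅ I[1,1]^3, I[1,2], I[3,3]^2, I[3,4]. HN layers by μ_θ (4 steps, strictly decreasing):
  μ^(1)=23; μ^(2)=-4; μ^(3)=-13; μ^(4)=-35/2

((3, 0, 0, 0); (1, 1, 0, 0); (0, 0, 2, 0); (0, 0, 1, 1))


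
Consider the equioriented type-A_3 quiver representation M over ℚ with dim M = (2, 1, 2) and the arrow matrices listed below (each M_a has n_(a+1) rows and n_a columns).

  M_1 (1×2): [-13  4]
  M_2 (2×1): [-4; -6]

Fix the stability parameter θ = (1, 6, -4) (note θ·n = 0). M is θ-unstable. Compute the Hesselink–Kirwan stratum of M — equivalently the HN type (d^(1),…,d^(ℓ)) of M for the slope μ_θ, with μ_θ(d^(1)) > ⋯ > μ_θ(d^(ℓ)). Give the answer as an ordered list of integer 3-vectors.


Interval decomposition of M: I[1,1], I[1,3], I[3,3].
HN type (ℓ=2): μ^(1)=1; μ^(2)=-4

((2, 1, 1); (0, 0, 1))


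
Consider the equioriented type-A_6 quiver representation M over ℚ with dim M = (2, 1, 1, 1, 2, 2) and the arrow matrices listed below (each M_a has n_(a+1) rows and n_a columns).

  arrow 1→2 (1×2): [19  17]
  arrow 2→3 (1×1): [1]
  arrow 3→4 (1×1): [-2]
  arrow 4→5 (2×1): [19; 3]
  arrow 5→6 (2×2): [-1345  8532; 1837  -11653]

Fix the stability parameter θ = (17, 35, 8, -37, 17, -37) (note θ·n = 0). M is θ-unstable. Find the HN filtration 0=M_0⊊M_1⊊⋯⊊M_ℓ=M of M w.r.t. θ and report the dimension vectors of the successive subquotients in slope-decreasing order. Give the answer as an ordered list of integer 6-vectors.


Via rank(M_{q-1}∘⋯∘M_p): M ≅ I[1,1], I[1,6], I[5,6].
μ_θ-semistable layers: μ^(1)=17; μ^(2)=1/2; μ^(3)=-10

((1, 0, 0, 0, 0, 0); (1, 1, 1, 1, 1, 1); (0, 0, 0, 0, 1, 1))


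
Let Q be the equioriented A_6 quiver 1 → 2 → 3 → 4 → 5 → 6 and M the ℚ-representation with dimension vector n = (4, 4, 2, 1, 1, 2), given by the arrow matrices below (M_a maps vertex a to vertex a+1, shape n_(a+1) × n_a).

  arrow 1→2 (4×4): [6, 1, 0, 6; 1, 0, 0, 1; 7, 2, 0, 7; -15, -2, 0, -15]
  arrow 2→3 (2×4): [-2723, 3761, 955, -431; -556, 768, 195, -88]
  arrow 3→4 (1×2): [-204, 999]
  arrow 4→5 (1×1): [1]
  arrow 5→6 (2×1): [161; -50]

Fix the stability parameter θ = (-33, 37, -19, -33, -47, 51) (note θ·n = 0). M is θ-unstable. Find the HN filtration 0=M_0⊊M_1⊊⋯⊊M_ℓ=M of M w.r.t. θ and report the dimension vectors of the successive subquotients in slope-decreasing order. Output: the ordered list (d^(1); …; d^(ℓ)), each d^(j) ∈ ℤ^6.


Via rank(M_{q-1}∘⋯∘M_p): M ≅ I[1,1]^2, I[1,3], I[1,6], I[2,2]^2, I[6,6].
μ_θ-semistable layers: μ^(1)=51; μ^(2)=37; μ^(3)=9; μ^(4)=-31/2; μ^(5)=-33

((0, 0, 0, 0, 0, 2); (0, 2, 0, 0, 0, 0); (0, 1, 1, 0, 0, 0); (0, 1, 1, 1, 1, 0); (4, 0, 0, 0, 0, 0))


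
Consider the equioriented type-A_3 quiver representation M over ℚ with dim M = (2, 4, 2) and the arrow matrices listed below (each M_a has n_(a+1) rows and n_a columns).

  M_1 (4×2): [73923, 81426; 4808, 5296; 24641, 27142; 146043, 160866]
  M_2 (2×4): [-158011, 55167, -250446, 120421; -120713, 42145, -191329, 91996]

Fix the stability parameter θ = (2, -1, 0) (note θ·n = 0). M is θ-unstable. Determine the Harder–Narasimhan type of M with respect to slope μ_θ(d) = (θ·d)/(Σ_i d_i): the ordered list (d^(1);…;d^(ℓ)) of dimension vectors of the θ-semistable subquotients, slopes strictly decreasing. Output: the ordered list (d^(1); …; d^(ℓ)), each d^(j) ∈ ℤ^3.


Via rank(M_{q-1}∘⋯∘M_p): M ≅ I[1,1], I[1,2], I[2,2], I[2,3]^2.
μ_θ-semistable layers: μ^(1)=2; μ^(2)=1/2; μ^(3)=0; μ^(4)=-1

((1, 0, 0); (1, 1, 0); (0, 0, 2); (0, 3, 0))


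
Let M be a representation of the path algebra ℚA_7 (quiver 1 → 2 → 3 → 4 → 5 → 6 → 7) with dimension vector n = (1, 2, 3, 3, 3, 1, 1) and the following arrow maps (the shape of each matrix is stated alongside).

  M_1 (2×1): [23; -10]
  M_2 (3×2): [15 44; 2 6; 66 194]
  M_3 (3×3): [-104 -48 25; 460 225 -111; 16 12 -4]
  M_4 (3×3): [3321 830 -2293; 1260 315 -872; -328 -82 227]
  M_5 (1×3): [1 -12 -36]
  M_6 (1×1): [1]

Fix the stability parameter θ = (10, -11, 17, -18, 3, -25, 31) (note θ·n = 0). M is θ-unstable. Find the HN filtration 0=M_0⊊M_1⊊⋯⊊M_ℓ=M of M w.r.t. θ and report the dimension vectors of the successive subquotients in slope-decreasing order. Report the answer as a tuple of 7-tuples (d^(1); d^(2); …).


Barcode: M ≅ I[1,7], I[2,3], I[3,5], I[4,5]. HN layers by μ_θ (7 steps, strictly decreasing):
  μ^(1)=31; μ^(2)=17; μ^(3)=3; μ^(4)=-1/2; μ^(5)=-4; μ^(6)=-11; μ^(7)=-18

((0, 0, 0, 0, 0, 0, 1); (0, 0, 1, 0, 0, 0, 0); (0, 0, 0, 0, 2, 0, 0); (0, 0, 1, 1, 0, 0, 0); (1, 1, 1, 1, 1, 1, 0); (0, 1, 0, 0, 0, 0, 0); (0, 0, 0, 1, 0, 0, 0))


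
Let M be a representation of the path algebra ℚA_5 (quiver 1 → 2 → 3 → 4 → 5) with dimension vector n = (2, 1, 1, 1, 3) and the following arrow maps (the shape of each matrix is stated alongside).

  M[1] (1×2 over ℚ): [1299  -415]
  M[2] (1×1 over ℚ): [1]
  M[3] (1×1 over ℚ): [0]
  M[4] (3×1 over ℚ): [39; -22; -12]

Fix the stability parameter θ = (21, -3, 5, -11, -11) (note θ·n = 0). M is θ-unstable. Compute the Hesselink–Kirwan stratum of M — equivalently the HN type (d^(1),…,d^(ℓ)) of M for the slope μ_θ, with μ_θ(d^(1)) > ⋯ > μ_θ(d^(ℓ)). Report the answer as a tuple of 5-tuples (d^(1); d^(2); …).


Via rank(M_{q-1}∘⋯∘M_p): M ≅ I[1,1], I[1,3], I[4,5], I[5,5]^2.
μ_θ-semistable layers: μ^(1)=21; μ^(2)=23/3; μ^(3)=-11

((1, 0, 0, 0, 0); (1, 1, 1, 0, 0); (0, 0, 0, 1, 3))


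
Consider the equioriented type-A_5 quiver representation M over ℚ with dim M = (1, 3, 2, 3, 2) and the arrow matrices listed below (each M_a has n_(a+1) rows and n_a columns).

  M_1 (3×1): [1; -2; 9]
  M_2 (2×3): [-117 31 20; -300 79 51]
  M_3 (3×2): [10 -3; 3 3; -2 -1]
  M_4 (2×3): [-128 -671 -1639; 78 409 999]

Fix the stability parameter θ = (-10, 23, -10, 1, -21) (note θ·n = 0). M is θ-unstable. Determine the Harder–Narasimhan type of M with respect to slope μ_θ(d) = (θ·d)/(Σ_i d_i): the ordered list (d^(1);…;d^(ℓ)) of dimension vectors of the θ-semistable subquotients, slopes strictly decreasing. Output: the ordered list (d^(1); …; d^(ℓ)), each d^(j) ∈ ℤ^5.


Barcode: M ≅ I[1,5], I[2,2], I[2,4], I[4,5]. HN layers by μ_θ (4 steps, strictly decreasing):
  μ^(1)=23; μ^(2)=14/3; μ^(3)=-7/4; μ^(4)=-10

((0, 1, 0, 0, 0); (0, 1, 1, 1, 0); (0, 1, 1, 1, 1); (1, 0, 0, 1, 1))


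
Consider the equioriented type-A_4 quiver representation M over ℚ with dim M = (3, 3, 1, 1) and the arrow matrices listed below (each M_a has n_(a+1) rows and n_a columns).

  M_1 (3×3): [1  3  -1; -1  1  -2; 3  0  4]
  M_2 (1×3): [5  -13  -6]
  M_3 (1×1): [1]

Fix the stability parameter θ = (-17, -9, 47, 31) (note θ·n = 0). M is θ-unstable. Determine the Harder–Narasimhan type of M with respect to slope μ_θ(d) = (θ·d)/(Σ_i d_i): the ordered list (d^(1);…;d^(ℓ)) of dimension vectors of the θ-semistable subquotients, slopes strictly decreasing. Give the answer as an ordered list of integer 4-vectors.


Via rank(M_{q-1}∘⋯∘M_p): M ≅ I[1,2]^2, I[1,4].
μ_θ-semistable layers: μ^(1)=39; μ^(2)=-9; μ^(3)=-17

((0, 0, 1, 1); (0, 3, 0, 0); (3, 0, 0, 0))


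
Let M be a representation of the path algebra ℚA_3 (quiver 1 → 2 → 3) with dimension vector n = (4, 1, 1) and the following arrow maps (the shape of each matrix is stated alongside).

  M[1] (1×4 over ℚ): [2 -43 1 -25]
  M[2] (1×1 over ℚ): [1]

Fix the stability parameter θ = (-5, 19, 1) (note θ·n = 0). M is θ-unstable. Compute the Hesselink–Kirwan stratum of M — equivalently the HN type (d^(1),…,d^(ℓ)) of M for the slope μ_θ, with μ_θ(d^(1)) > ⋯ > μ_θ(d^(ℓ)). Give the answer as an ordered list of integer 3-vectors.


Via rank(M_{q-1}∘⋯∘M_p): M ≅ I[1,1]^3, I[1,3].
μ_θ-semistable layers: μ^(1)=10; μ^(2)=-5

((0, 1, 1); (4, 0, 0))


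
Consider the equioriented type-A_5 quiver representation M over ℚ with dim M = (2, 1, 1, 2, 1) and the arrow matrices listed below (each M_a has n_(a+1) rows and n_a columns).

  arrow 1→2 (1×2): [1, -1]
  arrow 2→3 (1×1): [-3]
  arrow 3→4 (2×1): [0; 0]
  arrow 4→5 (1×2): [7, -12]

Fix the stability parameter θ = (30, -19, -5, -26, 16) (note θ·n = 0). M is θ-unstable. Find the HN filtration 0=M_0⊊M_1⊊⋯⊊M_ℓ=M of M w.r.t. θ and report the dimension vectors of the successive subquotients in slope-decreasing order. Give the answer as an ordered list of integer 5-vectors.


Barcode: M ≅ I[1,1], I[1,3], I[4,4], I[4,5]. HN layers by μ_θ (4 steps, strictly decreasing):
  μ^(1)=30; μ^(2)=16; μ^(3)=2; μ^(4)=-26

((1, 0, 0, 0, 0); (0, 0, 0, 0, 1); (1, 1, 1, 0, 0); (0, 0, 0, 2, 0))


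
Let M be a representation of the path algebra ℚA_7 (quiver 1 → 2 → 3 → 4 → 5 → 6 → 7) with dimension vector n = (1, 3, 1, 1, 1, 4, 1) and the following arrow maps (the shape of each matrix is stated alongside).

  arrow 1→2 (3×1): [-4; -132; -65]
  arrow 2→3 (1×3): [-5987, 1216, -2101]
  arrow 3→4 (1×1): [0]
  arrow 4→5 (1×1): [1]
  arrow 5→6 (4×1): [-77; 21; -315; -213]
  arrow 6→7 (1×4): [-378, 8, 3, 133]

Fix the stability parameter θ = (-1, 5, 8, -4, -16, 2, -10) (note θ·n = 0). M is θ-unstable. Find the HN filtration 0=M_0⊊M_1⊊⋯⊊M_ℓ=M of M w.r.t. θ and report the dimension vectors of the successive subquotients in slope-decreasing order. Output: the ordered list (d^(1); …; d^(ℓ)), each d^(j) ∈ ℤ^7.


Via rank(M_{q-1}∘⋯∘M_p): M ≅ I[1,3], I[2,2]^2, I[4,6], I[6,6]^2, I[6,7].
μ_θ-semistable layers: μ^(1)=8; μ^(2)=5; μ^(3)=2; μ^(4)=-1; μ^(5)=-4; μ^(6)=-10

((0, 0, 1, 0, 0, 0, 0); (0, 3, 0, 0, 0, 0, 0); (0, 0, 0, 0, 0, 3, 0); (1, 0, 0, 0, 0, 0, 0); (0, 0, 0, 0, 0, 1, 1); (0, 0, 0, 1, 1, 0, 0))


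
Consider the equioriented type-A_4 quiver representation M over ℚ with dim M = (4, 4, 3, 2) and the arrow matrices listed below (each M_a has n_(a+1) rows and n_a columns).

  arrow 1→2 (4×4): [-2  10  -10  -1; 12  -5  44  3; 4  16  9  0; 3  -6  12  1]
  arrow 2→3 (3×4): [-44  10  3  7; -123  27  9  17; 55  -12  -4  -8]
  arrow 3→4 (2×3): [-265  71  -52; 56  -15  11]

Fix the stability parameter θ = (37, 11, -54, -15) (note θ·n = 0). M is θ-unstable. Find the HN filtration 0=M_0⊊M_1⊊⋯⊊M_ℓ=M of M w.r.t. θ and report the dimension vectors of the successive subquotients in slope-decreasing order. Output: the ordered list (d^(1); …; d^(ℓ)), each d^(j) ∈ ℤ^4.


Barcode: M ≅ I[1,2], I[1,3], I[1,4]^2. HN layers by μ_θ (3 steps, strictly decreasing):
  μ^(1)=24; μ^(2)=-2; μ^(3)=-21/4

((1, 1, 0, 0); (1, 1, 1, 0); (2, 2, 2, 2))


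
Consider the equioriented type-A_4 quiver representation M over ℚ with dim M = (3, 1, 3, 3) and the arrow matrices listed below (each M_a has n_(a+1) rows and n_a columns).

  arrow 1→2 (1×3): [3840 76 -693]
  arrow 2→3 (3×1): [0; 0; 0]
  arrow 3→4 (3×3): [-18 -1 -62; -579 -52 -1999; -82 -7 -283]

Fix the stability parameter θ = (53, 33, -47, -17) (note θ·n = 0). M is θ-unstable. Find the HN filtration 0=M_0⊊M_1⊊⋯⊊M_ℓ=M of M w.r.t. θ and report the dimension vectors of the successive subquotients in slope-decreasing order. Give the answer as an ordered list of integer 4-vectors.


Interval decomposition of M: I[1,1]^2, I[1,2], I[3,4]^3.
HN type (ℓ=4): μ^(1)=53; μ^(2)=43; μ^(3)=-17; μ^(4)=-47

((2, 0, 0, 0); (1, 1, 0, 0); (0, 0, 0, 3); (0, 0, 3, 0))


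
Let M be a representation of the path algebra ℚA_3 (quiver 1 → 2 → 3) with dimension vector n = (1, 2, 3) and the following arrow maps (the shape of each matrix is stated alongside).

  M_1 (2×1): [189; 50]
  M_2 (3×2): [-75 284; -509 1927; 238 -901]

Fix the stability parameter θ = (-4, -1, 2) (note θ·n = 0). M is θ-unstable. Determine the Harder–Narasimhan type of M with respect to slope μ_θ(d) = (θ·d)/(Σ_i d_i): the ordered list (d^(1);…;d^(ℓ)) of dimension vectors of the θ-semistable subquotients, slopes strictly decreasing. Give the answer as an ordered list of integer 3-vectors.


Interval decomposition of M: I[1,3], I[2,3], I[3,3].
HN type (ℓ=3): μ^(1)=2; μ^(2)=-1; μ^(3)=-4

((0, 0, 3); (0, 2, 0); (1, 0, 0))


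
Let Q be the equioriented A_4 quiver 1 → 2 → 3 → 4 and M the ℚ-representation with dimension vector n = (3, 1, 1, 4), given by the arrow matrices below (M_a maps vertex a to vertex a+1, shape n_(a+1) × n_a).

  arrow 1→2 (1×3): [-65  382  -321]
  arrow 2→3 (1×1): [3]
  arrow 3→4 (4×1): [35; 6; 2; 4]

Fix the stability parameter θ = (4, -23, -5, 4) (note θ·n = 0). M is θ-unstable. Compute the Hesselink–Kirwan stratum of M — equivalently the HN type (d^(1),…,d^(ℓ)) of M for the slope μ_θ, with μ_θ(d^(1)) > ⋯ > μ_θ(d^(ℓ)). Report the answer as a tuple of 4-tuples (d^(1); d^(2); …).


Barcode: M ≅ I[1,1]^2, I[1,4], I[4,4]^3. HN layers by μ_θ (3 steps, strictly decreasing):
  μ^(1)=4; μ^(2)=-5; μ^(3)=-19/2

((2, 0, 0, 4); (0, 0, 1, 0); (1, 1, 0, 0))


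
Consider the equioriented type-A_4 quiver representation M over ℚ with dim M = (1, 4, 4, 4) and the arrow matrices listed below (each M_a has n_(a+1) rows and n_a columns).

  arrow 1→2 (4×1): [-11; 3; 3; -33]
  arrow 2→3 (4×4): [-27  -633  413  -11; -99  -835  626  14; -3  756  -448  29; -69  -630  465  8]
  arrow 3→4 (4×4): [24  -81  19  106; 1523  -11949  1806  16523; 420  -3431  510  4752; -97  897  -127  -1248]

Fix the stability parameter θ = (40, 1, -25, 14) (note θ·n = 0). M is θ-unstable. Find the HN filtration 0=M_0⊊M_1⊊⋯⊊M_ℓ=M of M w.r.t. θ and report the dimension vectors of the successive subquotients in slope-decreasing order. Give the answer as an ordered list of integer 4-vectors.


Barcode: M ≅ I[1,2], I[2,4]^3, I[3,4]. HN layers by μ_θ (4 steps, strictly decreasing):
  μ^(1)=41/2; μ^(2)=14; μ^(3)=-12; μ^(4)=-25

((1, 1, 0, 0); (0, 0, 0, 4); (0, 3, 3, 0); (0, 0, 1, 0))


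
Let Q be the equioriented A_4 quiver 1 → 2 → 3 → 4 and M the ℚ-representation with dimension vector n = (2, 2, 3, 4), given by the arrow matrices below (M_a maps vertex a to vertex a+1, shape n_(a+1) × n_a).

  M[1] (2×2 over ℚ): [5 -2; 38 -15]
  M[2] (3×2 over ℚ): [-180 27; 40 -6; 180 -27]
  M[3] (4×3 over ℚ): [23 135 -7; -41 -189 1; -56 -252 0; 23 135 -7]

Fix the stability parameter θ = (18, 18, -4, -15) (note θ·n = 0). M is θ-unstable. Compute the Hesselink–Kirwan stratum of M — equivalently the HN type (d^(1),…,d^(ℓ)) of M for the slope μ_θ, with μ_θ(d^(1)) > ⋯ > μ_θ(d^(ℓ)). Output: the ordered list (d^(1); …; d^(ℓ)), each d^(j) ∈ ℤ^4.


Barcode: M ≅ I[1,2], I[1,3], I[3,4]^2, I[4,4]^2. HN layers by μ_θ (4 steps, strictly decreasing):
  μ^(1)=18; μ^(2)=32/3; μ^(3)=-19/2; μ^(4)=-15

((1, 1, 0, 0); (1, 1, 1, 0); (0, 0, 2, 2); (0, 0, 0, 2))


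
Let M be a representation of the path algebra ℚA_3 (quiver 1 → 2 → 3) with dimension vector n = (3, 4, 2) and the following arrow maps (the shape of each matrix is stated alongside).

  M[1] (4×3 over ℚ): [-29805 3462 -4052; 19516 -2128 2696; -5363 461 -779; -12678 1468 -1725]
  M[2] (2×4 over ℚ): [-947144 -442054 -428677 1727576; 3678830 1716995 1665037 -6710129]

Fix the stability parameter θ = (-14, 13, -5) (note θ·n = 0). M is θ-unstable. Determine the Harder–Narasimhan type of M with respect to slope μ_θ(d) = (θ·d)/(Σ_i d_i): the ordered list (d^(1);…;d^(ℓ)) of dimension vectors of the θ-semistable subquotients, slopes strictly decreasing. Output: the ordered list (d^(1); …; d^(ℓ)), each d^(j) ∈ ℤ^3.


Interval decomposition of M: I[1,2], I[1,3]^2, I[2,2].
HN type (ℓ=3): μ^(1)=13; μ^(2)=4; μ^(3)=-14

((0, 2, 0); (0, 2, 2); (3, 0, 0))


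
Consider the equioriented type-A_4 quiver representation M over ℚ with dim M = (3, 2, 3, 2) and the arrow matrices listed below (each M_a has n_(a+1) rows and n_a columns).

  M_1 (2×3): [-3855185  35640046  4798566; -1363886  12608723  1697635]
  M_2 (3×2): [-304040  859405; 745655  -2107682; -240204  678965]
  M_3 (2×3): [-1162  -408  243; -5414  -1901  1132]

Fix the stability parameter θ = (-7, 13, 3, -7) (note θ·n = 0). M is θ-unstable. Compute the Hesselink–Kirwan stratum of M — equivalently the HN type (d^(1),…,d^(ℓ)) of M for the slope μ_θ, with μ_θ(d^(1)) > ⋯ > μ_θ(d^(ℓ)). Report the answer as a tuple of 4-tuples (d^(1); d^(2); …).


Barcode: M ≅ I[1,1], I[1,4]^2, I[3,3]. HN layers by μ_θ (2 steps, strictly decreasing):
  μ^(1)=3; μ^(2)=-7

((0, 2, 3, 2); (3, 0, 0, 0))


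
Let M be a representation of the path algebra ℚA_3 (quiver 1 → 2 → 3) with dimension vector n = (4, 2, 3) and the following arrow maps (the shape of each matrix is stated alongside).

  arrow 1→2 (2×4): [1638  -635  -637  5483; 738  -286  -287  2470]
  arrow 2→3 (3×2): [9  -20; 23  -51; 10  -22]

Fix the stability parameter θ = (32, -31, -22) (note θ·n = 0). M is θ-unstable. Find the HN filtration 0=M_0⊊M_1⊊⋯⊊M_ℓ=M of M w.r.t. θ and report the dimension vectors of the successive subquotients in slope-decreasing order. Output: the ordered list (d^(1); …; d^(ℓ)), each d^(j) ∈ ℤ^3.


Barcode: M ≅ I[1,1]^2, I[1,3]^2, I[3,3]. HN layers by μ_θ (3 steps, strictly decreasing):
  μ^(1)=32; μ^(2)=-7; μ^(3)=-22

((2, 0, 0); (2, 2, 2); (0, 0, 1))


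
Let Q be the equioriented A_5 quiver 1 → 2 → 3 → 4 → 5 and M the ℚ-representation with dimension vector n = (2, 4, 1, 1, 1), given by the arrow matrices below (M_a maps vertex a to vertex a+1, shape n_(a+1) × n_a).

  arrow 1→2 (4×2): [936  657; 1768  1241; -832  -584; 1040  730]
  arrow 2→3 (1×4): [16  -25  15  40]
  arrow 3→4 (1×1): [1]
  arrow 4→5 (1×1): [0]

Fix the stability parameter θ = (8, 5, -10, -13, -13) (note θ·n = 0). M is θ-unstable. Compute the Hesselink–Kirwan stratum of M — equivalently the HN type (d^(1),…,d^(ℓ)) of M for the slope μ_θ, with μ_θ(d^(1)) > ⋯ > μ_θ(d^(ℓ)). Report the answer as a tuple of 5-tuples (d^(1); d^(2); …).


Interval decomposition of M: I[1,1], I[1,4], I[2,2]^3, I[5,5].
HN type (ℓ=4): μ^(1)=8; μ^(2)=5; μ^(3)=-5/2; μ^(4)=-13

((1, 0, 0, 0, 0); (0, 3, 0, 0, 0); (1, 1, 1, 1, 0); (0, 0, 0, 0, 1))


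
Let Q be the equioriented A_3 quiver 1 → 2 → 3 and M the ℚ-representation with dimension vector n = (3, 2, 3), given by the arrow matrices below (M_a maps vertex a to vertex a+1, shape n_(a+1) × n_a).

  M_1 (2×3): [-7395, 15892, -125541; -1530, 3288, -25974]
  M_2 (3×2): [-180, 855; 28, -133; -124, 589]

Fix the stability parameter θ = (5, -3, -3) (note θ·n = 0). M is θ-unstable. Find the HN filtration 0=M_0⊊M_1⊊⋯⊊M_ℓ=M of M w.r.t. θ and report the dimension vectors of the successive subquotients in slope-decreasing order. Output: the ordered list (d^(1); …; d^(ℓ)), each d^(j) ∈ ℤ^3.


Barcode: M ≅ I[1,1]^2, I[1,3], I[2,2], I[3,3]^2. HN layers by μ_θ (3 steps, strictly decreasing):
  μ^(1)=5; μ^(2)=-1/3; μ^(3)=-3

((2, 0, 0); (1, 1, 1); (0, 1, 2))


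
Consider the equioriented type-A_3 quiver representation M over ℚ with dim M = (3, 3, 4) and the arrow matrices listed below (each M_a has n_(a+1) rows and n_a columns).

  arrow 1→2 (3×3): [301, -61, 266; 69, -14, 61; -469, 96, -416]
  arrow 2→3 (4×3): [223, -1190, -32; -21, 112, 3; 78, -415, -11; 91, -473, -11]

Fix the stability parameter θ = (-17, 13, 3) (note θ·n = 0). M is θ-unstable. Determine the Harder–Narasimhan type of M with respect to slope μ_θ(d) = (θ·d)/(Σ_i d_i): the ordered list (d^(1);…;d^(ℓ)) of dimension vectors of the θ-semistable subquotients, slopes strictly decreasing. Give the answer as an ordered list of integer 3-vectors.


Barcode: M ≅ I[1,3]^3, I[3,3]. HN layers by μ_θ (3 steps, strictly decreasing):
  μ^(1)=8; μ^(2)=3; μ^(3)=-17

((0, 3, 3); (0, 0, 1); (3, 0, 0))


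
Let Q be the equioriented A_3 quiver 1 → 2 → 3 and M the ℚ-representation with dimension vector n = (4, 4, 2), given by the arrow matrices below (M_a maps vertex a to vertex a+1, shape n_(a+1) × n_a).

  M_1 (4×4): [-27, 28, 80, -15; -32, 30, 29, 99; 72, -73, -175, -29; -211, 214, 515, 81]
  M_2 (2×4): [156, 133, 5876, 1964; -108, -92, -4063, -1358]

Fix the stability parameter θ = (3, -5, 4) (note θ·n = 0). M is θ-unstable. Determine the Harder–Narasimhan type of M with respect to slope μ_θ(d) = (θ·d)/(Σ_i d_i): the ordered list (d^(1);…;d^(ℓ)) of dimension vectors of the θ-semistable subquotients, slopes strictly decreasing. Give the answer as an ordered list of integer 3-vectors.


Via rank(M_{q-1}∘⋯∘M_p): M ≅ I[1,2]^2, I[1,3]^2.
μ_θ-semistable layers: μ^(1)=4; μ^(2)=-1

((0, 0, 2); (4, 4, 0))


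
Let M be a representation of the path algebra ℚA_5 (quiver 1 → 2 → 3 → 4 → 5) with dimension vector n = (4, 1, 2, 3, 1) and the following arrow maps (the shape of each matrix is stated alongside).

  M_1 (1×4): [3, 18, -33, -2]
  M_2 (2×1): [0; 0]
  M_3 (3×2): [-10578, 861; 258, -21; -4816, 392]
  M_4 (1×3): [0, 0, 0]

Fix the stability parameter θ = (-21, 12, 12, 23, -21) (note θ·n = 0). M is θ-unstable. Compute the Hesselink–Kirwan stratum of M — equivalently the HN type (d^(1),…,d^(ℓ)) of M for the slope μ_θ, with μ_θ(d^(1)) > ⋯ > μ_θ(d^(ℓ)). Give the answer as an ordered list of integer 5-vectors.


Via rank(M_{q-1}∘⋯∘M_p): M ≅ I[1,1]^3, I[1,2], I[3,3], I[3,4], I[4,4]^2, I[5,5].
μ_θ-semistable layers: μ^(1)=23; μ^(2)=12; μ^(3)=-21

((0, 0, 0, 3, 0); (0, 1, 2, 0, 0); (4, 0, 0, 0, 1))


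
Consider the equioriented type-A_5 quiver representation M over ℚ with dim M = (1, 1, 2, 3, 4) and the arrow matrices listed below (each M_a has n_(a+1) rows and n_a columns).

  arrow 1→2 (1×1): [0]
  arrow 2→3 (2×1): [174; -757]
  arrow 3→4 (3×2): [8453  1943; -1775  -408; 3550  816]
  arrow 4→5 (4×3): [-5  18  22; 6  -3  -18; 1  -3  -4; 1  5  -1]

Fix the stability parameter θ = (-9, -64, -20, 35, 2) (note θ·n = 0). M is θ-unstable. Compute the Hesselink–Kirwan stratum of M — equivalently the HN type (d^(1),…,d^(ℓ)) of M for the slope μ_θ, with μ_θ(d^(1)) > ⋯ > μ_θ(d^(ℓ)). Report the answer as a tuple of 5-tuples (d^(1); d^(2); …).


Barcode: M ≅ I[1,1], I[2,5], I[3,5], I[4,5], I[5,5]. HN layers by μ_θ (5 steps, strictly decreasing):
  μ^(1)=37/2; μ^(2)=2; μ^(3)=-9; μ^(4)=-20; μ^(5)=-64

((0, 0, 0, 3, 3); (0, 0, 0, 0, 1); (1, 0, 0, 0, 0); (0, 0, 2, 0, 0); (0, 1, 0, 0, 0))
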